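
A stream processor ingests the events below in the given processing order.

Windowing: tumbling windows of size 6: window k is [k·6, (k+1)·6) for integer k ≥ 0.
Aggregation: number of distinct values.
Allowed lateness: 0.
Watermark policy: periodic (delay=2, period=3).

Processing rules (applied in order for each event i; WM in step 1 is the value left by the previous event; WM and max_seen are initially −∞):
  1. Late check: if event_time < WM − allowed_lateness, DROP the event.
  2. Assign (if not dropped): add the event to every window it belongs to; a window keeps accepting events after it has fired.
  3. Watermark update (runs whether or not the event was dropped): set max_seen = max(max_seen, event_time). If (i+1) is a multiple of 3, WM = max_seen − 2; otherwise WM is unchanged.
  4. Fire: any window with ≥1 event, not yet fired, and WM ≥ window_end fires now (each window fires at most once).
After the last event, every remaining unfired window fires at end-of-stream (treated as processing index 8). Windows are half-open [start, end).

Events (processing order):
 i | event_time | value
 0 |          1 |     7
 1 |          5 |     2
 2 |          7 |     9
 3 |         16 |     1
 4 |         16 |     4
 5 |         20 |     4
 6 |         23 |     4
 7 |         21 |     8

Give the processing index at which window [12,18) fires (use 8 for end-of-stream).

i=0 t=1 v=7: → [0,6); WM=−∞
i=1 t=5 v=2: → [0,6); WM=−∞
i=2 t=7 v=9: → [6,12); WM=5
i=3 t=16 v=1: → [12,18); WM=5
i=4 t=16 v=4: → [12,18); WM=5
i=5 t=20 v=4: → [18,24); WM=18; [0,6) fires=2 [6,12) fires=1 [12,18) fires=2
i=6 t=23 v=4: → [18,24); WM=18
i=7 t=21 v=8: → [18,24); WM=18

5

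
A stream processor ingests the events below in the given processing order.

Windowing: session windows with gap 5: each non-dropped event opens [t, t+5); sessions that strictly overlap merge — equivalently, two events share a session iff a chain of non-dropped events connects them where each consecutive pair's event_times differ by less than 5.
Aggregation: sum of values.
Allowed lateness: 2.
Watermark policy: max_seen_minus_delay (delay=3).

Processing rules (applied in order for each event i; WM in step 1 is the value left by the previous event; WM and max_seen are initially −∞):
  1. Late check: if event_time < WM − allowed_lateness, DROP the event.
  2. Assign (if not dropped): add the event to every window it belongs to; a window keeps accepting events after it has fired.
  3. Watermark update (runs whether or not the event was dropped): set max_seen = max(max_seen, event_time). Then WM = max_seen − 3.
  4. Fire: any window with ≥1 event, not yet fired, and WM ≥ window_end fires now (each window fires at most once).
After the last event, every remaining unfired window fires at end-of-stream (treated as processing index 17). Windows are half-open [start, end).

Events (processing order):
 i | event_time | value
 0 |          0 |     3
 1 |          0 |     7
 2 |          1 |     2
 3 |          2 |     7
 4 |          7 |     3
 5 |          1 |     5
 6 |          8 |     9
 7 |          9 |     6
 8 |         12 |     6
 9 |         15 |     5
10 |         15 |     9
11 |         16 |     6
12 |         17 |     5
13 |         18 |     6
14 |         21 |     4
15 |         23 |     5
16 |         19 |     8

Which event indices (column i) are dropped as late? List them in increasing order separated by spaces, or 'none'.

5

i=0 t=0 v=3: → [0,5); WM=-3
i=1 t=0 v=7: → [0,5); WM=-3
i=2 t=1 v=2: → [0,6); WM=-2
i=3 t=2 v=7: → [0,7); WM=-1
i=4 t=7 v=3: → [7,12); WM=4
i=5 t=1 v=5: DROP (t<4-2); WM=4
i=6 t=8 v=9: → [7,13); WM=5
i=7 t=9 v=6: → [7,14); WM=6
i=8 t=12 v=6: → [7,17); WM=9
i=9 t=15 v=5: → [7,20); WM=12
i=10 t=15 v=9: → [7,20); WM=12
i=11 t=16 v=6: → [7,21); WM=13
i=12 t=17 v=5: → [7,22); WM=14
i=13 t=18 v=6: → [7,23); WM=15
i=14 t=21 v=4: → [7,26); WM=18
i=15 t=23 v=5: → [7,28); WM=20
i=16 t=19 v=8: → [7,28); WM=20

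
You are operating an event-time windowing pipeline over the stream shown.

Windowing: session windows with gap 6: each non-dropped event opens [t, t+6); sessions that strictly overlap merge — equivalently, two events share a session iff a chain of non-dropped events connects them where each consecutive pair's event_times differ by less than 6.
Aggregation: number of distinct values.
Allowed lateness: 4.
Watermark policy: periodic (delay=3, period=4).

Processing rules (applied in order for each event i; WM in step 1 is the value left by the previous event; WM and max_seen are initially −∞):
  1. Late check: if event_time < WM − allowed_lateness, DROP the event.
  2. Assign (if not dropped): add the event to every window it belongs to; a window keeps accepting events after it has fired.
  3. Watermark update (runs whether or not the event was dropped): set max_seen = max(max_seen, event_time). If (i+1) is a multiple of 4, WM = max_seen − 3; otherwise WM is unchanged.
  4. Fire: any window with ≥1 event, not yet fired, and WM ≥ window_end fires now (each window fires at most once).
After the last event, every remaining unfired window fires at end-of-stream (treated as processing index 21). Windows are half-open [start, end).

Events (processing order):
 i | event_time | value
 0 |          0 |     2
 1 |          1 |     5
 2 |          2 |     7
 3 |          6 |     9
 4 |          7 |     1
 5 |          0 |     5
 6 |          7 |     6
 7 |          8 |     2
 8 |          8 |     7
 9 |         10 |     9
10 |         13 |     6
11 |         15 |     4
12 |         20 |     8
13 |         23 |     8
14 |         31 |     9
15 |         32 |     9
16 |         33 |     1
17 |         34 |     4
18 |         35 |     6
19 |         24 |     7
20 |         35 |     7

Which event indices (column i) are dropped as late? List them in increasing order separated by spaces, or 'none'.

19

i=0 t=0 v=2: → [0,6); WM=−∞
i=1 t=1 v=5: → [0,7); WM=−∞
i=2 t=2 v=7: → [0,8); WM=−∞
i=3 t=6 v=9: → [0,12); WM=3
i=4 t=7 v=1: → [0,13); WM=3
i=5 t=0 v=5: → [0,13); WM=3
i=6 t=7 v=6: → [0,13); WM=3
i=7 t=8 v=2: → [0,14); WM=5
i=8 t=8 v=7: → [0,14); WM=5
i=9 t=10 v=9: → [0,16); WM=5
i=10 t=13 v=6: → [0,19); WM=5
i=11 t=15 v=4: → [0,21); WM=12
i=12 t=20 v=8: → [0,26); WM=12
i=13 t=23 v=8: → [0,29); WM=12
i=14 t=31 v=9: → [31,37); WM=12
i=15 t=32 v=9: → [31,38); WM=29
i=16 t=33 v=1: → [31,39); WM=29
i=17 t=34 v=4: → [31,40); WM=29
i=18 t=35 v=6: → [31,41); WM=29
i=19 t=24 v=7: DROP (t<29-4); WM=32
i=20 t=35 v=7: → [31,41); WM=32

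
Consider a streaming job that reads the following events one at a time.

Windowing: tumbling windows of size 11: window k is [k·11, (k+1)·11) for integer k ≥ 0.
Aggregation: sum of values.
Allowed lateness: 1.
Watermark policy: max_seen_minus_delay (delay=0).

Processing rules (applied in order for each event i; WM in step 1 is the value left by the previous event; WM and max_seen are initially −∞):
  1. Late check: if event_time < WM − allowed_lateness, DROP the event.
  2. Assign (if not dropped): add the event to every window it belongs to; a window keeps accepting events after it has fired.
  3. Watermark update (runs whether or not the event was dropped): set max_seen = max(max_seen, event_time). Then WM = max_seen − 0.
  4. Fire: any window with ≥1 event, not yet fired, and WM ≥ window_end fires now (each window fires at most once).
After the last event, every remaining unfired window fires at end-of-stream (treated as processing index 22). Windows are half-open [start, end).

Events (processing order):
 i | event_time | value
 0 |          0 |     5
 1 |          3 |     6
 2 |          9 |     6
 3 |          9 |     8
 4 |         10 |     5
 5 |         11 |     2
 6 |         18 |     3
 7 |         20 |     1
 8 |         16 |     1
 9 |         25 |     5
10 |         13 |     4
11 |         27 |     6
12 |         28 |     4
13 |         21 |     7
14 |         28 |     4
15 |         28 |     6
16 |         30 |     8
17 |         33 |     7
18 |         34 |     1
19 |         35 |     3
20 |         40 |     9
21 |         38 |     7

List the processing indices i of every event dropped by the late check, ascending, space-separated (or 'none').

i=0 t=0 v=5: → [0,11); WM=0
i=1 t=3 v=6: → [0,11); WM=3
i=2 t=9 v=6: → [0,11); WM=9
i=3 t=9 v=8: → [0,11); WM=9
i=4 t=10 v=5: → [0,11); WM=10
i=5 t=11 v=2: → [11,22); WM=11; [0,11) fires=30
i=6 t=18 v=3: → [11,22); WM=18
i=7 t=20 v=1: → [11,22); WM=20
i=8 t=16 v=1: DROP (t<20-1); WM=20
i=9 t=25 v=5: → [22,33); WM=25; [11,22) fires=6
i=10 t=13 v=4: DROP (t<25-1); WM=25
i=11 t=27 v=6: → [22,33); WM=27
i=12 t=28 v=4: → [22,33); WM=28
i=13 t=21 v=7: DROP (t<28-1); WM=28
i=14 t=28 v=4: → [22,33); WM=28
i=15 t=28 v=6: → [22,33); WM=28
i=16 t=30 v=8: → [22,33); WM=30
i=17 t=33 v=7: → [33,44); WM=33; [22,33) fires=33
i=18 t=34 v=1: → [33,44); WM=34
i=19 t=35 v=3: → [33,44); WM=35
i=20 t=40 v=9: → [33,44); WM=40
i=21 t=38 v=7: DROP (t<40-1); WM=40

8 10 13 21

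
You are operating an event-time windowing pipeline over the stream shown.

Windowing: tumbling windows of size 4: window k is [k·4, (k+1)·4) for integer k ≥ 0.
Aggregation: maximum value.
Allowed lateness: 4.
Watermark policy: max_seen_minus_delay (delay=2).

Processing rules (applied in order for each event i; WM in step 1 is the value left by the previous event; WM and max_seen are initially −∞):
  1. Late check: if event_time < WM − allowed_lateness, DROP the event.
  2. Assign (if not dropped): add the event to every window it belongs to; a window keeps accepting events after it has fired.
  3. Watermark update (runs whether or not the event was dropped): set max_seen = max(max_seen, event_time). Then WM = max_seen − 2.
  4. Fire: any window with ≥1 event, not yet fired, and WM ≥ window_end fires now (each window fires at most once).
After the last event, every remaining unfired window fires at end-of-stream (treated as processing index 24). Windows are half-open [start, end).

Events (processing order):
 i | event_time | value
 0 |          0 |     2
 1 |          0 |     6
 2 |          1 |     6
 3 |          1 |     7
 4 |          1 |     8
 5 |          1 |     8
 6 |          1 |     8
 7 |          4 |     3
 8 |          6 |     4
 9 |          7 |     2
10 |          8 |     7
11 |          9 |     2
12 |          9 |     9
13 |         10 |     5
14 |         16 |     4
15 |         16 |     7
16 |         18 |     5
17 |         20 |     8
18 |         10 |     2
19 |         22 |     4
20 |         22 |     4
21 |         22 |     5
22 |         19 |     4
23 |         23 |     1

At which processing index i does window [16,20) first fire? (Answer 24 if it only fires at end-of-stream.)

i=0 t=0 v=2: → [0,4); WM=-2
i=1 t=0 v=6: → [0,4); WM=-2
i=2 t=1 v=6: → [0,4); WM=-1
i=3 t=1 v=7: → [0,4); WM=-1
i=4 t=1 v=8: → [0,4); WM=-1
i=5 t=1 v=8: → [0,4); WM=-1
i=6 t=1 v=8: → [0,4); WM=-1
i=7 t=4 v=3: → [4,8); WM=2
i=8 t=6 v=4: → [4,8); WM=4; [0,4) fires=8
i=9 t=7 v=2: → [4,8); WM=5
i=10 t=8 v=7: → [8,12); WM=6
i=11 t=9 v=2: → [8,12); WM=7
i=12 t=9 v=9: → [8,12); WM=7
i=13 t=10 v=5: → [8,12); WM=8; [4,8) fires=4
i=14 t=16 v=4: → [16,20); WM=14; [8,12) fires=9
i=15 t=16 v=7: → [16,20); WM=14
i=16 t=18 v=5: → [16,20); WM=16
i=17 t=20 v=8: → [20,24); WM=18
i=18 t=10 v=2: DROP (t<18-4); WM=18
i=19 t=22 v=4: → [20,24); WM=20; [16,20) fires=7
i=20 t=22 v=4: → [20,24); WM=20
i=21 t=22 v=5: → [20,24); WM=20
i=22 t=19 v=4: → [16,20); WM=20
i=23 t=23 v=1: → [20,24); WM=21

19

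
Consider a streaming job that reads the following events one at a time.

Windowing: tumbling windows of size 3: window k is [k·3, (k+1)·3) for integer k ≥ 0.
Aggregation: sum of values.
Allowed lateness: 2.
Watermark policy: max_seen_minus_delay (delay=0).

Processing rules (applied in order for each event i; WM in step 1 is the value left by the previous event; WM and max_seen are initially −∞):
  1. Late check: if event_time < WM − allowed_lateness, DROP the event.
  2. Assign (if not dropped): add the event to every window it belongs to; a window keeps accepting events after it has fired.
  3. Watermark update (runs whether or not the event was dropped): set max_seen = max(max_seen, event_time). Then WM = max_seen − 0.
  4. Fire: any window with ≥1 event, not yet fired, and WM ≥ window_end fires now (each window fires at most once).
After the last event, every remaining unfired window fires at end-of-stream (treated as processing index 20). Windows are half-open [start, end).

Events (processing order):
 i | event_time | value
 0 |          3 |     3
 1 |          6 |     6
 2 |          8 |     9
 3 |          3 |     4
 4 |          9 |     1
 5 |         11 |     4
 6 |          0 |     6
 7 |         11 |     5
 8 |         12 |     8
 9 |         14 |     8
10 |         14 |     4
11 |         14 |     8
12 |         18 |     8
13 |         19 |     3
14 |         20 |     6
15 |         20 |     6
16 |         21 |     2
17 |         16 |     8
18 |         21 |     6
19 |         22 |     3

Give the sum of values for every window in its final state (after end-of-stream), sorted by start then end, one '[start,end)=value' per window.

[3,6)=3 [6,9)=15 [9,12)=10 [12,15)=28 [18,21)=23 [21,24)=11

i=0 t=3 v=3: → [3,6); WM=3
i=1 t=6 v=6: → [6,9); WM=6; [3,6) fires=3
i=2 t=8 v=9: → [6,9); WM=8
i=3 t=3 v=4: DROP (t<8-2); WM=8
i=4 t=9 v=1: → [9,12); WM=9; [6,9) fires=15
i=5 t=11 v=4: → [9,12); WM=11
i=6 t=0 v=6: DROP (t<11-2); WM=11
i=7 t=11 v=5: → [9,12); WM=11
i=8 t=12 v=8: → [12,15); WM=12; [9,12) fires=10
i=9 t=14 v=8: → [12,15); WM=14
i=10 t=14 v=4: → [12,15); WM=14
i=11 t=14 v=8: → [12,15); WM=14
i=12 t=18 v=8: → [18,21); WM=18; [12,15) fires=28
i=13 t=19 v=3: → [18,21); WM=19
i=14 t=20 v=6: → [18,21); WM=20
i=15 t=20 v=6: → [18,21); WM=20
i=16 t=21 v=2: → [21,24); WM=21; [18,21) fires=23
i=17 t=16 v=8: DROP (t<21-2); WM=21
i=18 t=21 v=6: → [21,24); WM=21
i=19 t=22 v=3: → [21,24); WM=22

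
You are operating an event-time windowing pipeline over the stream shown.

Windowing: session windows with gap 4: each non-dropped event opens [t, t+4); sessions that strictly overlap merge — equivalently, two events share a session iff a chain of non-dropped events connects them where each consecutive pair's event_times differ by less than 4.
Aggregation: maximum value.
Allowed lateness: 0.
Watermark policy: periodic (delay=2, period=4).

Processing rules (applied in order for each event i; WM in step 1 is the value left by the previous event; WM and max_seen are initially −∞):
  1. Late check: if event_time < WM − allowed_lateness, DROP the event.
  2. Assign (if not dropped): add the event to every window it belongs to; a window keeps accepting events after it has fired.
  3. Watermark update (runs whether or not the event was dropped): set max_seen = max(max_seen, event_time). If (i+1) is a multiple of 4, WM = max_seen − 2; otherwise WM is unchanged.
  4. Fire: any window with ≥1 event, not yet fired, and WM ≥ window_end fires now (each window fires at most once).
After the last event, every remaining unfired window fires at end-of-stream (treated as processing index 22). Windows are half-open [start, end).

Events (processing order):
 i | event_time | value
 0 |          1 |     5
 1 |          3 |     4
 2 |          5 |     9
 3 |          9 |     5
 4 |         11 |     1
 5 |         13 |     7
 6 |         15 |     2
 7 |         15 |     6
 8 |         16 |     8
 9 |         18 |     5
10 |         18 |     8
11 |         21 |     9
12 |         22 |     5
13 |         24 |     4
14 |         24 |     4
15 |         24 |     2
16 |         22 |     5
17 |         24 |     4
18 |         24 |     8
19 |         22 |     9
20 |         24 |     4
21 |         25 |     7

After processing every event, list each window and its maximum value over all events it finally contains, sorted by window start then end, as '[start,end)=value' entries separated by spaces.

i=0 t=1 v=5: → [1,5); WM=−∞
i=1 t=3 v=4: → [1,7); WM=−∞
i=2 t=5 v=9: → [1,9); WM=−∞
i=3 t=9 v=5: → [9,13); WM=7
i=4 t=11 v=1: → [9,15); WM=7
i=5 t=13 v=7: → [9,17); WM=7
i=6 t=15 v=2: → [9,19); WM=7
i=7 t=15 v=6: → [9,19); WM=13
i=8 t=16 v=8: → [9,20); WM=13
i=9 t=18 v=5: → [9,22); WM=13
i=10 t=18 v=8: → [9,22); WM=13
i=11 t=21 v=9: → [9,25); WM=19
i=12 t=22 v=5: → [9,26); WM=19
i=13 t=24 v=4: → [9,28); WM=19
i=14 t=24 v=4: → [9,28); WM=19
i=15 t=24 v=2: → [9,28); WM=22
i=16 t=22 v=5: → [9,28); WM=22
i=17 t=24 v=4: → [9,28); WM=22
i=18 t=24 v=8: → [9,28); WM=22
i=19 t=22 v=9: → [9,28); WM=22
i=20 t=24 v=4: → [9,28); WM=22
i=21 t=25 v=7: → [9,29); WM=22

[1,9)=9 [9,29)=9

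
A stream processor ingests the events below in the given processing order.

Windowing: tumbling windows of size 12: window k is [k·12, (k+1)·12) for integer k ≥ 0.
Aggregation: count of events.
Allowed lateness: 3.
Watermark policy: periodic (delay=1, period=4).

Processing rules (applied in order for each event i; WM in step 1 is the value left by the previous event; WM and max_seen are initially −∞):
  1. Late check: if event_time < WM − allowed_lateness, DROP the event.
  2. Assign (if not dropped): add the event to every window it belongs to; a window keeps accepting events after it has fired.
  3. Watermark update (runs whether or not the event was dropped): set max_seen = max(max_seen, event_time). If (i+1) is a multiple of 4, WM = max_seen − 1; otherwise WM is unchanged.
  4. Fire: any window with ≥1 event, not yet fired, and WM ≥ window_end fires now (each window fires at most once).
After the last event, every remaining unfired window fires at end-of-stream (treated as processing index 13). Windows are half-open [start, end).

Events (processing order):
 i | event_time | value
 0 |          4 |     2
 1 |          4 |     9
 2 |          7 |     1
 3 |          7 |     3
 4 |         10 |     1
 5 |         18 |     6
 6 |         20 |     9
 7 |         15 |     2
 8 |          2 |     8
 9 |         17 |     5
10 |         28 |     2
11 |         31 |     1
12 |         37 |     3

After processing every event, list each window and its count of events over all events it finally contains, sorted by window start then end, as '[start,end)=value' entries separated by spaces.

[0,12)=5 [12,24)=4 [24,36)=2 [36,48)=1

i=0 t=4 v=2: → [0,12); WM=−∞
i=1 t=4 v=9: → [0,12); WM=−∞
i=2 t=7 v=1: → [0,12); WM=−∞
i=3 t=7 v=3: → [0,12); WM=6
i=4 t=10 v=1: → [0,12); WM=6
i=5 t=18 v=6: → [12,24); WM=6
i=6 t=20 v=9: → [12,24); WM=6
i=7 t=15 v=2: → [12,24); WM=19; [0,12) fires=5
i=8 t=2 v=8: DROP (t<19-3); WM=19
i=9 t=17 v=5: → [12,24); WM=19
i=10 t=28 v=2: → [24,36); WM=19
i=11 t=31 v=1: → [24,36); WM=30; [12,24) fires=4
i=12 t=37 v=3: → [36,48); WM=30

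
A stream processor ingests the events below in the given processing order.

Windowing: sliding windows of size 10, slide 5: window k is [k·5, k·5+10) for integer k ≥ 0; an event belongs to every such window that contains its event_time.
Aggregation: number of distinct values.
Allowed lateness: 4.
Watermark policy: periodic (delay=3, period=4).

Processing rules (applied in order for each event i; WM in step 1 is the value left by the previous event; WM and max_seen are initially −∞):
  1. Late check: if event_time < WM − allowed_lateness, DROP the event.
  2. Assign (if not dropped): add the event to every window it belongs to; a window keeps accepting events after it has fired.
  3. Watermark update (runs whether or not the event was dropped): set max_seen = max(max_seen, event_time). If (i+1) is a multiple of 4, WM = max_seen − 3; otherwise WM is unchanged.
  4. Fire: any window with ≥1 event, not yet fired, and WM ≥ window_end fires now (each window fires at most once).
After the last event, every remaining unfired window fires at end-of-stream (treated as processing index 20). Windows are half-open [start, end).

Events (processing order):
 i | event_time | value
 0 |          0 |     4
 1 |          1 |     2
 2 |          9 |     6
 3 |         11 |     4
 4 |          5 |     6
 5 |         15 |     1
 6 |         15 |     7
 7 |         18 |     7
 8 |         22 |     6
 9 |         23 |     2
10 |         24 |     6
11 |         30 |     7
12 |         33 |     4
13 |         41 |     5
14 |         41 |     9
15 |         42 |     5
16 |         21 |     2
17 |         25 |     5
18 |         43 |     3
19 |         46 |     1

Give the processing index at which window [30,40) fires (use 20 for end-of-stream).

i=0 t=0 v=4: → [0,10); WM=−∞
i=1 t=1 v=2: → [0,10); WM=−∞
i=2 t=9 v=6: → [5,15),[0,10); WM=−∞
i=3 t=11 v=4: → [10,20),[5,15); WM=8
i=4 t=5 v=6: → [5,15),[0,10); WM=8
i=5 t=15 v=1: → [15,25),[10,20); WM=8
i=6 t=15 v=7: → [15,25),[10,20); WM=8
i=7 t=18 v=7: → [15,25),[10,20); WM=15; [0,10) fires=3 [5,15) fires=2
i=8 t=22 v=6: → [20,30),[15,25); WM=15
i=9 t=23 v=2: → [20,30),[15,25); WM=15
i=10 t=24 v=6: → [20,30),[15,25); WM=15
i=11 t=30 v=7: → [30,40),[25,35); WM=27; [10,20) fires=3 [15,25) fires=4
i=12 t=33 v=4: → [30,40),[25,35); WM=27
i=13 t=41 v=5: → [40,50),[35,45); WM=27
i=14 t=41 v=9: → [40,50),[35,45); WM=27
i=15 t=42 v=5: → [40,50),[35,45); WM=39; [20,30) fires=2 [25,35) fires=2
i=16 t=21 v=2: DROP (t<39-4); WM=39
i=17 t=25 v=5: DROP (t<39-4); WM=39
i=18 t=43 v=3: → [40,50),[35,45); WM=39
i=19 t=46 v=1: → [45,55),[40,50); WM=43; [30,40) fires=2

19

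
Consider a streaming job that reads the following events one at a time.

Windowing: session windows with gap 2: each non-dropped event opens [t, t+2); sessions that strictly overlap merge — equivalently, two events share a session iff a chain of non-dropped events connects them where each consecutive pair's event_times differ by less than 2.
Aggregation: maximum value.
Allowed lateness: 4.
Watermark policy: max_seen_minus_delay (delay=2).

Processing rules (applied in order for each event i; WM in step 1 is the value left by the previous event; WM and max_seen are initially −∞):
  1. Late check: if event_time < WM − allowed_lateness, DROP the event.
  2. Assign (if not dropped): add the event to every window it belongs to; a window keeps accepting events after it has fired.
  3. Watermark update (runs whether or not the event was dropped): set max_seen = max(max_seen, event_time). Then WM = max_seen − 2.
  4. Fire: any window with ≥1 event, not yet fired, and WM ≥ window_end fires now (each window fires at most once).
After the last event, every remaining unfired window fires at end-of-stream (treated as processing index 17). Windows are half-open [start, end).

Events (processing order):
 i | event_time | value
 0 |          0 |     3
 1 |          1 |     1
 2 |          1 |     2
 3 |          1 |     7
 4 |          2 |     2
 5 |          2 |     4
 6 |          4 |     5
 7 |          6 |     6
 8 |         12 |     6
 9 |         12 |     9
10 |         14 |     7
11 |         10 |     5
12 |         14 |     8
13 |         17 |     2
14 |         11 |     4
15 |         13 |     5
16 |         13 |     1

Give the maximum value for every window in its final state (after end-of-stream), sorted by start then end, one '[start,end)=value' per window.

i=0 t=0 v=3: → [0,2); WM=-2
i=1 t=1 v=1: → [0,3); WM=-1
i=2 t=1 v=2: → [0,3); WM=-1
i=3 t=1 v=7: → [0,3); WM=-1
i=4 t=2 v=2: → [0,4); WM=0
i=5 t=2 v=4: → [0,4); WM=0
i=6 t=4 v=5: → [4,6); WM=2
i=7 t=6 v=6: → [6,8); WM=4
i=8 t=12 v=6: → [12,14); WM=10
i=9 t=12 v=9: → [12,14); WM=10
i=10 t=14 v=7: → [14,16); WM=12
i=11 t=10 v=5: → [10,12); WM=12
i=12 t=14 v=8: → [14,16); WM=12
i=13 t=17 v=2: → [17,19); WM=15
i=14 t=11 v=4: → [10,14); WM=15
i=15 t=13 v=5: → [10,16); WM=15
i=16 t=13 v=1: → [10,16); WM=15

[0,4)=7 [4,6)=5 [6,8)=6 [10,16)=9 [17,19)=2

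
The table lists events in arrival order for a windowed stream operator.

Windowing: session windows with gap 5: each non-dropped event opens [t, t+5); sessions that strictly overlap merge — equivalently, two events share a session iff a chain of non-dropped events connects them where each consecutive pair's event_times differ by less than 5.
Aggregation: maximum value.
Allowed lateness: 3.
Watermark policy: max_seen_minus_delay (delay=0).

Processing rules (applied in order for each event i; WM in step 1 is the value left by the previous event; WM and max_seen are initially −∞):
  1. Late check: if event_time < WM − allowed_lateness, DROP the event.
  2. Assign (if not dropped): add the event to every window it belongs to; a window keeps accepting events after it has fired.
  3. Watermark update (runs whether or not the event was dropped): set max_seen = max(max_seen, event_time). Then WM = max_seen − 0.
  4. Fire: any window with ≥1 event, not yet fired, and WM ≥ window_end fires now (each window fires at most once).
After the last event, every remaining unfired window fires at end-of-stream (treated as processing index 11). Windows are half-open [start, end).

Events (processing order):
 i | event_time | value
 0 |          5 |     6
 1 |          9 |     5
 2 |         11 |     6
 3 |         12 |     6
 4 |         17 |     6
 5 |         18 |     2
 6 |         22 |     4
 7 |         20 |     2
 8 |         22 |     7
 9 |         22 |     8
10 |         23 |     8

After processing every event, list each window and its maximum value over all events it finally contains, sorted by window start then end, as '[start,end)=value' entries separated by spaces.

i=0 t=5 v=6: → [5,10); WM=5
i=1 t=9 v=5: → [5,14); WM=9
i=2 t=11 v=6: → [5,16); WM=11
i=3 t=12 v=6: → [5,17); WM=12
i=4 t=17 v=6: → [17,22); WM=17
i=5 t=18 v=2: → [17,23); WM=18
i=6 t=22 v=4: → [17,27); WM=22
i=7 t=20 v=2: → [17,27); WM=22
i=8 t=22 v=7: → [17,27); WM=22
i=9 t=22 v=8: → [17,27); WM=22
i=10 t=23 v=8: → [17,28); WM=23

[5,17)=6 [17,28)=8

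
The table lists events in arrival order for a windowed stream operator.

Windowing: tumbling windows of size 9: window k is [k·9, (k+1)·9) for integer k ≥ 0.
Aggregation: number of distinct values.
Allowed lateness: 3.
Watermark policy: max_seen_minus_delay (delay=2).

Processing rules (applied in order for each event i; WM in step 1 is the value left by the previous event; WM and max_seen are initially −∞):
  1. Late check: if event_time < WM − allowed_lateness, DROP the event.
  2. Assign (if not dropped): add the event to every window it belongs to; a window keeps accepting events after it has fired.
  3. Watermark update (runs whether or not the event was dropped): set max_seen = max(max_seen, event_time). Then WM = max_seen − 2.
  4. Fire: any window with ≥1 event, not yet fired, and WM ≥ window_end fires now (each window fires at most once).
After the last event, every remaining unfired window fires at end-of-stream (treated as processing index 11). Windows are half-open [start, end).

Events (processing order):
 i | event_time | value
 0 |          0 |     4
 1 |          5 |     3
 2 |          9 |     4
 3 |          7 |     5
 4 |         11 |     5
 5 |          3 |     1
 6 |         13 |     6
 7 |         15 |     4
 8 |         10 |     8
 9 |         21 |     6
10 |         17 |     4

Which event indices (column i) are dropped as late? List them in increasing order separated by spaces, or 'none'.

5

i=0 t=0 v=4: → [0,9); WM=-2
i=1 t=5 v=3: → [0,9); WM=3
i=2 t=9 v=4: → [9,18); WM=7
i=3 t=7 v=5: → [0,9); WM=7
i=4 t=11 v=5: → [9,18); WM=9; [0,9) fires=3
i=5 t=3 v=1: DROP (t<9-3); WM=9
i=6 t=13 v=6: → [9,18); WM=11
i=7 t=15 v=4: → [9,18); WM=13
i=8 t=10 v=8: → [9,18); WM=13
i=9 t=21 v=6: → [18,27); WM=19; [9,18) fires=4
i=10 t=17 v=4: → [9,18); WM=19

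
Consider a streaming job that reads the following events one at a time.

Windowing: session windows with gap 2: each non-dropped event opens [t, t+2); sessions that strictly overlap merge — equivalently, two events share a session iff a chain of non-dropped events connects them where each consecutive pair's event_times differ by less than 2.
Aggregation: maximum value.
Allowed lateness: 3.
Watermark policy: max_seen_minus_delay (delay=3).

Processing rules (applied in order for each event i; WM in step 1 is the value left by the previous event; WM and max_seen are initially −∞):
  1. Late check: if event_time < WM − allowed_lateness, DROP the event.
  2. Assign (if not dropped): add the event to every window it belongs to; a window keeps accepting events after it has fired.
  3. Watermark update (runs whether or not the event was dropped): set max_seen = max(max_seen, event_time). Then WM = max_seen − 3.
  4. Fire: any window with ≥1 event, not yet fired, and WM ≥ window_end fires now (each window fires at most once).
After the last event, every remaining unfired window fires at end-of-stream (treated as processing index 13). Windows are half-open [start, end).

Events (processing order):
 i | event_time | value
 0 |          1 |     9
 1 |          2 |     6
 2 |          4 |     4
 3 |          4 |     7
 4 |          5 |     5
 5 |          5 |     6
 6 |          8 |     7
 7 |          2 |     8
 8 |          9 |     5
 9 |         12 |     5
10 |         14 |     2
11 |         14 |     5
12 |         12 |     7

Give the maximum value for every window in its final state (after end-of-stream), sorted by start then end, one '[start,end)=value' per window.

i=0 t=1 v=9: → [1,3); WM=-2
i=1 t=2 v=6: → [1,4); WM=-1
i=2 t=4 v=4: → [4,6); WM=1
i=3 t=4 v=7: → [4,6); WM=1
i=4 t=5 v=5: → [4,7); WM=2
i=5 t=5 v=6: → [4,7); WM=2
i=6 t=8 v=7: → [8,10); WM=5
i=7 t=2 v=8: → [1,4); WM=5
i=8 t=9 v=5: → [8,11); WM=6
i=9 t=12 v=5: → [12,14); WM=9
i=10 t=14 v=2: → [14,16); WM=11
i=11 t=14 v=5: → [14,16); WM=11
i=12 t=12 v=7: → [12,14); WM=11

[1,4)=9 [4,7)=7 [8,11)=7 [12,14)=7 [14,16)=5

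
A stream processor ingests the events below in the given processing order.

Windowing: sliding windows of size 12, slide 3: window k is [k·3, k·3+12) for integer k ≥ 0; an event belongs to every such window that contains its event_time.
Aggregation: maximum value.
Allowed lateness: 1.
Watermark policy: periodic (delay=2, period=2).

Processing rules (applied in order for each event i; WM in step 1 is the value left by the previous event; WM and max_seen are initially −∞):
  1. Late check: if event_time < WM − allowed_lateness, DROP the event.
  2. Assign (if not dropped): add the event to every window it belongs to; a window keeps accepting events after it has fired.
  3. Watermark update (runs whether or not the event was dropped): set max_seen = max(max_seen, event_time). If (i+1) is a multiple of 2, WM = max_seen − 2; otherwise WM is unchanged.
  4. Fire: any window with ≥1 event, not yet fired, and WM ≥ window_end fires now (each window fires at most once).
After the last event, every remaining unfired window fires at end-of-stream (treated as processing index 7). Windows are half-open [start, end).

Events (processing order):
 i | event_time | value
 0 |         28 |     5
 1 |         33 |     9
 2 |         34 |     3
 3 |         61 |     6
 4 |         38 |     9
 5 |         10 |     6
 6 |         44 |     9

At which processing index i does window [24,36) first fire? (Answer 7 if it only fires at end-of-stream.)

3

i=0 t=28 v=5: → [27,39),[24,36),[21,33),[18,30); WM=−∞
i=1 t=33 v=9: → [33,45),[30,42),[27,39),[24,36); WM=31; [18,30) fires=5
i=2 t=34 v=3: → [33,45),[30,42),[27,39),[24,36); WM=31
i=3 t=61 v=6: → [60,72),[57,69),[54,66),[51,63); WM=59; [21,33) fires=5 [24,36) fires=9 [27,39) fires=9 [30,42) fires=9 [33,45) fires=9
i=4 t=38 v=9: DROP (t<59-1); WM=59
i=5 t=10 v=6: DROP (t<59-1); WM=59
i=6 t=44 v=9: DROP (t<59-1); WM=59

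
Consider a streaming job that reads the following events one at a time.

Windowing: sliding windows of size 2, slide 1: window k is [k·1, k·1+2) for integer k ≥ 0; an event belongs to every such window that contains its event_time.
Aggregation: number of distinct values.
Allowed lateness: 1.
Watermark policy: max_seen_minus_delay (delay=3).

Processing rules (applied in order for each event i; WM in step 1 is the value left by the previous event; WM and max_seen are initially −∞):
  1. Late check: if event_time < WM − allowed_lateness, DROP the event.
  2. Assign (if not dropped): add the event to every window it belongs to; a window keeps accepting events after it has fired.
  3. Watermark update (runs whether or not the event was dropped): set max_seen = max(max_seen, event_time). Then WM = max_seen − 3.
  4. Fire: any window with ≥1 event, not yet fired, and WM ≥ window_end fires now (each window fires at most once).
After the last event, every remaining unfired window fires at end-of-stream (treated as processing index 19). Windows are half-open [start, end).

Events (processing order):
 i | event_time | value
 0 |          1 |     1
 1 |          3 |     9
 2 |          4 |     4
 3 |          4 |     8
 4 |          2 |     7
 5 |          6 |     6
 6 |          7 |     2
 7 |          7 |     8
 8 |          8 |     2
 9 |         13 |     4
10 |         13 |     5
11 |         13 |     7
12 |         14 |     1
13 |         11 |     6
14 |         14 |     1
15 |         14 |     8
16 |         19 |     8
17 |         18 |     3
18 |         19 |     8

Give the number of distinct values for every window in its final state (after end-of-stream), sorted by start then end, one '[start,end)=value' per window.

[0,2)=1 [1,3)=2 [2,4)=2 [3,5)=3 [4,6)=2 [5,7)=1 [6,8)=3 [7,9)=2 [8,10)=1 [10,12)=1 [11,13)=1 [12,14)=3 [13,15)=5 [14,16)=2 [17,19)=1 [18,20)=2 [19,21)=1

i=0 t=1 v=1: → [1,3),[0,2); WM=-2
i=1 t=3 v=9: → [3,5),[2,4); WM=0
i=2 t=4 v=4: → [4,6),[3,5); WM=1
i=3 t=4 v=8: → [4,6),[3,5); WM=1
i=4 t=2 v=7: → [2,4),[1,3); WM=1
i=5 t=6 v=6: → [6,8),[5,7); WM=3; [0,2) fires=1 [1,3) fires=2
i=6 t=7 v=2: → [7,9),[6,8); WM=4; [2,4) fires=2
i=7 t=7 v=8: → [7,9),[6,8); WM=4
i=8 t=8 v=2: → [8,10),[7,9); WM=5; [3,5) fires=3
i=9 t=13 v=4: → [13,15),[12,14); WM=10; [4,6) fires=2 [5,7) fires=1 [6,8) fires=3 [7,9) fires=2 [8,10) fires=1
i=10 t=13 v=5: → [13,15),[12,14); WM=10
i=11 t=13 v=7: → [13,15),[12,14); WM=10
i=12 t=14 v=1: → [14,16),[13,15); WM=11
i=13 t=11 v=6: → [11,13),[10,12); WM=11
i=14 t=14 v=1: → [14,16),[13,15); WM=11
i=15 t=14 v=8: → [14,16),[13,15); WM=11
i=16 t=19 v=8: → [19,21),[18,20); WM=16; [10,12) fires=1 [11,13) fires=1 [12,14) fires=3 [13,15) fires=5 [14,16) fires=2
i=17 t=18 v=3: → [18,20),[17,19); WM=16
i=18 t=19 v=8: → [19,21),[18,20); WM=16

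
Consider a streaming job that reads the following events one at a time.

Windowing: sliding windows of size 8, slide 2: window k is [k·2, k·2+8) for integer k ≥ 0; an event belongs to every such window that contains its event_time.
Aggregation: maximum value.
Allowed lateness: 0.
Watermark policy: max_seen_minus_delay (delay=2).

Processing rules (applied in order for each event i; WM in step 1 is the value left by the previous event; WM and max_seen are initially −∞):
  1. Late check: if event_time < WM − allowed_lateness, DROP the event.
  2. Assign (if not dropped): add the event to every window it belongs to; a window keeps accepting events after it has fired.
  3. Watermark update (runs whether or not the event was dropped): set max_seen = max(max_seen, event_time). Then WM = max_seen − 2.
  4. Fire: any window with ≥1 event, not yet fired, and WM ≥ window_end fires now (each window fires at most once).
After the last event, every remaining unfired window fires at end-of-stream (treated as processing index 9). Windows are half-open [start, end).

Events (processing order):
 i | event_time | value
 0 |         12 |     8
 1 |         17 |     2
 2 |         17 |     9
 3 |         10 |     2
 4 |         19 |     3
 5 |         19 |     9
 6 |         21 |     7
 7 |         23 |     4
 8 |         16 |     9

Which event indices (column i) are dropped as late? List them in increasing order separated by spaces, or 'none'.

3 8

i=0 t=12 v=8: → [12,20),[10,18),[8,16),[6,14); WM=10
i=1 t=17 v=2: → [16,24),[14,22),[12,20),[10,18); WM=15; [6,14) fires=8
i=2 t=17 v=9: → [16,24),[14,22),[12,20),[10,18); WM=15
i=3 t=10 v=2: DROP (t<15-0); WM=15
i=4 t=19 v=3: → [18,26),[16,24),[14,22),[12,20); WM=17; [8,16) fires=8
i=5 t=19 v=9: → [18,26),[16,24),[14,22),[12,20); WM=17
i=6 t=21 v=7: → [20,28),[18,26),[16,24),[14,22); WM=19; [10,18) fires=9
i=7 t=23 v=4: → [22,30),[20,28),[18,26),[16,24); WM=21; [12,20) fires=9
i=8 t=16 v=9: DROP (t<21-0); WM=21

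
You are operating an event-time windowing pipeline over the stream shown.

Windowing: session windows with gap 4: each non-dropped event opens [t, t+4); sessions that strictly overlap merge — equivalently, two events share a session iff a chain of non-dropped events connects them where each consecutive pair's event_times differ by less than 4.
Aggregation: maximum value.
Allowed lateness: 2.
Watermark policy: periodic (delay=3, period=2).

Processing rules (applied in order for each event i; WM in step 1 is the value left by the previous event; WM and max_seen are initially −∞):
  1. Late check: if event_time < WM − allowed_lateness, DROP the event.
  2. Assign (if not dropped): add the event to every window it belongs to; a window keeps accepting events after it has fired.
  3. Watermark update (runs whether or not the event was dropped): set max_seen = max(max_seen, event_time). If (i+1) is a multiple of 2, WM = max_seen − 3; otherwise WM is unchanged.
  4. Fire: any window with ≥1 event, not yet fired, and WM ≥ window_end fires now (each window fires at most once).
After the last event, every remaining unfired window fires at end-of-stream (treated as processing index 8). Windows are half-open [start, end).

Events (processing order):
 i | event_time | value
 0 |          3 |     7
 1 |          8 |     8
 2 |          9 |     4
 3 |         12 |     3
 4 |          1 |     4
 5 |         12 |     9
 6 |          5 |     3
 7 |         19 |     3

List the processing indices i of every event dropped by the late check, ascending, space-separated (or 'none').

4 6

i=0 t=3 v=7: → [3,7); WM=−∞
i=1 t=8 v=8: → [8,12); WM=5
i=2 t=9 v=4: → [8,13); WM=5
i=3 t=12 v=3: → [8,16); WM=9
i=4 t=1 v=4: DROP (t<9-2); WM=9
i=5 t=12 v=9: → [8,16); WM=9
i=6 t=5 v=3: DROP (t<9-2); WM=9
i=7 t=19 v=3: → [19,23); WM=16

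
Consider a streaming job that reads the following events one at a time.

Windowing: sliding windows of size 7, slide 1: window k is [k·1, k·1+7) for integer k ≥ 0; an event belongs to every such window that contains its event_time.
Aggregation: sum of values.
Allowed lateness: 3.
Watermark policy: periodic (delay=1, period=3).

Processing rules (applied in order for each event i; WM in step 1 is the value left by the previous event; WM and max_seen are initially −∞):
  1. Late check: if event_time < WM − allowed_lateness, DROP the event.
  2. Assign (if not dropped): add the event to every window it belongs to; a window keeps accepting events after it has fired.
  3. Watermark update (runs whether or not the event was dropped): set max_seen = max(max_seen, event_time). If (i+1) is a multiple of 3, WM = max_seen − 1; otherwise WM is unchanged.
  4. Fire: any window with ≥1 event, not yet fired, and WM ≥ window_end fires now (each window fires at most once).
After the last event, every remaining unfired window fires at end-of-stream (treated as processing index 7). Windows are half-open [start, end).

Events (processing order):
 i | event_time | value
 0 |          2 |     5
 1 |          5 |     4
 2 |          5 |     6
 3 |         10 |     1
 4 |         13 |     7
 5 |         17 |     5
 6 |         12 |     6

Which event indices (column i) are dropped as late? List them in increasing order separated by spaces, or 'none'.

6

i=0 t=2 v=5: → [2,9),[1,8),[0,7); WM=−∞
i=1 t=5 v=4: → [5,12),[4,11),[3,10),[2,9),[1,8),[0,7); WM=−∞
i=2 t=5 v=6: → [5,12),[4,11),[3,10),[2,9),[1,8),[0,7); WM=4
i=3 t=10 v=1: → [10,17),[9,16),[8,15),[7,14),[6,13),[5,12),[4,11); WM=4
i=4 t=13 v=7: → [13,20),[12,19),[11,18),[10,17),[9,16),[8,15),[7,14); WM=4
i=5 t=17 v=5: → [17,24),[16,23),[15,22),[14,21),[13,20),[12,19),[11,18); WM=16; [0,7) fires=15 [1,8) fires=15 [2,9) fires=15 [3,10) fires=10 [4,11) fires=11 [5,12) fires=11 [6,13) fires=1 [7,14) fires=8 [8,15) fires=8 [9,16) fires=8
i=6 t=12 v=6: DROP (t<16-3); WM=16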